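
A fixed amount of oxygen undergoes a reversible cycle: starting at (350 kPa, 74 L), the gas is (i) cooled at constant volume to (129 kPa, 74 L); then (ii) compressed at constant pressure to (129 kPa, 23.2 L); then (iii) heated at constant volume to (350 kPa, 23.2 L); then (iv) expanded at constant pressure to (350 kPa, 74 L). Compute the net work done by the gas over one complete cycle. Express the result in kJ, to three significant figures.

Constant-volume legs do no work.
W(ii) = (129)(23.2 − 74) = -6553 J; W(iv) = (350)(74 − 23.2) = 17780 J.
W_net = -6553 + 17780 = 11227 J (the clockwise enclosed area).

W_net ≈ 11.2 kJ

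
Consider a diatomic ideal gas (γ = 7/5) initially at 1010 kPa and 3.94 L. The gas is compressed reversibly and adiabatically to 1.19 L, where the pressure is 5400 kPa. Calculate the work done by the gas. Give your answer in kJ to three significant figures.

Adiabatic: W = (P₁V₁ − P₂V₂)/(γ − 1) with γ = 7/5.
P₁V₁ = 3979 J, P₂V₂ = 6426 J.
W = (3979 − 6426) / 0.4 = -6117 J.

W ≈ -6.12 kJ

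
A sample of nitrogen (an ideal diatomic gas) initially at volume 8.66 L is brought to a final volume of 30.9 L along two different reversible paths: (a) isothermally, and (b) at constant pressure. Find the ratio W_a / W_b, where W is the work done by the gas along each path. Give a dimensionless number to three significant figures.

W_a / W_b ≈ 0.495

Path (a) isothermal: W = P₁V₁ ln(V₂/V₁) → W_a/(P₁V₁) = 1.272.
Path (b) isobaric: W = P₁(V₂ − V₁) → W_b/(P₁V₁) = 2.568.
W_a / W_b = 1.272 / 2.568 = 0.4953.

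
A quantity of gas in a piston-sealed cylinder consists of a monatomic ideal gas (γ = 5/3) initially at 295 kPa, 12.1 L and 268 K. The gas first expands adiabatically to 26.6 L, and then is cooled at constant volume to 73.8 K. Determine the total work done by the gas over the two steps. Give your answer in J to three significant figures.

W_total ≈ 2190 J

Step 1 (adiabatic): W = (P₁V₁ − P₂V₂)/(γ−1) = (3570 − 2111)/0.667 = 2187 J.
Step 2 (isochoric): W = 0 (constant volume).
W_total = 2187 + 0 = 2187 J.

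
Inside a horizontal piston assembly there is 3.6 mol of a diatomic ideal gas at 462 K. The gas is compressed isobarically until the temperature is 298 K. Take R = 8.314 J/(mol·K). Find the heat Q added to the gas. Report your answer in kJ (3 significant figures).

Isobaric: W = nRΔT = (3.6)(8.314)(-164) = -4909 J.
ΔU = nCᵥΔT with Cᵥ = 5R/2: ΔU = (3.6)(20.79)(-164) = -12271 J.
Q = ΔU + W = -12271 − 4909 = -17180 J.

Q ≈ -17.2 kJ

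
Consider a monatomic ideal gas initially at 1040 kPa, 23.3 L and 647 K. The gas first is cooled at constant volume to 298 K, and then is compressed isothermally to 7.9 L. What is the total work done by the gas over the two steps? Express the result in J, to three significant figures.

Step 1 (isochoric): W = 0 (constant volume).
After step 1: P = 479 kPa (V unchanged).
Step 2 (isothermal): W = P₁V₁ ln(V₂/V₁) = (11161) ln(7.9/23.3) = -12072 J.
W_total = 0 − 12072 = -12072 J.

W_total ≈ -12100 J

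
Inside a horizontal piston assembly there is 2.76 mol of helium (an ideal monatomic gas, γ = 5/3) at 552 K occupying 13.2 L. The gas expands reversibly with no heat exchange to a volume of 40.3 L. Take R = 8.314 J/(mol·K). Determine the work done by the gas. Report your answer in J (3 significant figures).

W ≈ 9970 J

Adiabatic: TV^(γ−1) = const with γ = 5/3.
T₂ = T₁ (V₁/V₂)^(γ−1) = 552 × (13.2/40.3)^0.667 = 552 × 0.4752 = 262.3 K.
W_by = nCᵥ(T₁ − T₂) = (2.76)(12.47)(552 − 262.3) = 9972 J.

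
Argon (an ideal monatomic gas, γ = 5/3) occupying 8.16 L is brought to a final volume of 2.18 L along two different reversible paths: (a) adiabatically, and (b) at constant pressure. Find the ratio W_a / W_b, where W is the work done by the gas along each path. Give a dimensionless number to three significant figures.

W_a / W_b ≈ 2.89

Path (a) adiabatic: W = P₁V₁(1 − (V₁/V₂)^(γ−1))/(γ−1) → W_a/(P₁V₁) = -2.116.
Path (b) isobaric: W = P₁(V₂ − V₁) → W_b/(P₁V₁) = -0.7328.
W_a / W_b = -2.116 / -0.7328 = 2.888.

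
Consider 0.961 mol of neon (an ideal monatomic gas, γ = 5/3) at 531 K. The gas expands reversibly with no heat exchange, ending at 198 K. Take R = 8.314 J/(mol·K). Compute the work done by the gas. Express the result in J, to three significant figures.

Adiabatic ⇒ Q = 0, so W_by = −ΔU = nCᵥ(T₁ − T₂).
Cᵥ = 3R/2 = 12.47 J/(mol·K).
W = (0.961)(12.47)(531 − 198) = 3991 J.

W ≈ 3990 J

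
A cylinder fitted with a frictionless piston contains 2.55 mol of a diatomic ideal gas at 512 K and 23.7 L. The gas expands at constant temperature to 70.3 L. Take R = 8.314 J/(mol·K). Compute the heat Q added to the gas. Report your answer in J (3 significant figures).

Isothermal ⇒ ΔU = 0, so Q = W = nRT ln(V₂/V₁).
Q = (2.55)(8.314)(512) ln(70.3/23.7) = 10855 × 1.087 = 11802 J.

Q ≈ 11800 J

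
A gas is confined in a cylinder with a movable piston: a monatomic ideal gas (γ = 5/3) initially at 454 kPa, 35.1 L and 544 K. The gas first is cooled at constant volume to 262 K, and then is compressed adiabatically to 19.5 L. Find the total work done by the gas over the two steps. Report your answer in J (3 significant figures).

Step 1 (isochoric): W = 0 (constant volume).
After step 1: P = 218.7 kPa (V unchanged).
Step 2 (adiabatic): W = (P₁V₁ − P₂V₂)/(γ−1) = (7675 − 11357)/0.667 = -5523 J.
W_total = 0 − 5523 = -5523 J.

W_total ≈ -5520 J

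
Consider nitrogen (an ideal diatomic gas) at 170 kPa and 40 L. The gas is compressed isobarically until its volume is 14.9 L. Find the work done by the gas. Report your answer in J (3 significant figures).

W ≈ -4270 J

Isobaric: W = P ΔV.
W = (170 kPa)(14.9 − 40 L) = (170)(-25.1) = -4267 J.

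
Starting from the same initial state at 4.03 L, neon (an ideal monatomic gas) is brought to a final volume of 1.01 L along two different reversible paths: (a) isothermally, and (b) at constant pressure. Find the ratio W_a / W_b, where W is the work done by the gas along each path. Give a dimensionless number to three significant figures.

W_a / W_b ≈ 1.85

Path (a) isothermal: W = P₁V₁ ln(V₂/V₁) → W_a/(P₁V₁) = -1.384.
Path (b) isobaric: W = P₁(V₂ − V₁) → W_b/(P₁V₁) = -0.7494.
W_a / W_b = -1.384 / -0.7494 = 1.847.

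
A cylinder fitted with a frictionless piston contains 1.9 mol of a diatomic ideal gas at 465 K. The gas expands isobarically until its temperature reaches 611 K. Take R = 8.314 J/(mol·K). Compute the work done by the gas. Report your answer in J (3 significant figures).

W ≈ 2310 J

Isobaric: W = P ΔV = nR ΔT.
W = (1.9)(8.314)(611 − 465) = 2306 J.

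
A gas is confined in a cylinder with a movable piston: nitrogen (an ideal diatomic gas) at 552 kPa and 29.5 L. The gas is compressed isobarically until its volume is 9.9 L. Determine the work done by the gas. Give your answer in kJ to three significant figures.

W ≈ -10.8 kJ

Isobaric: W = P ΔV.
W = (552 kPa)(9.9 − 29.5 L) = (552)(-19.6) = -10819 J.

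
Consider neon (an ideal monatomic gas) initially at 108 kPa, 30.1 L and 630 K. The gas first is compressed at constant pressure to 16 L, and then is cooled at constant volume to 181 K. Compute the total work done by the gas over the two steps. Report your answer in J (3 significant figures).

W_total ≈ -1520 J

Step 1 (isobaric): W = PΔV = (108 kPa)(16 − 30.1 L) = -1523 J.
Step 2 (isochoric): W = 0 (constant volume).
W_total = -1523 + 0 = -1523 J.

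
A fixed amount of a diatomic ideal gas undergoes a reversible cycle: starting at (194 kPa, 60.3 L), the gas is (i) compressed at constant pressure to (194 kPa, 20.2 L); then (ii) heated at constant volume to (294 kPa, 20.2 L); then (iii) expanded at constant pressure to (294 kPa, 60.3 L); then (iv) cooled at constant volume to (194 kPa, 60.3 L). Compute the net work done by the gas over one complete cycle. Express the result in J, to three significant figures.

W_net ≈ 4010 J

Constant-volume legs do no work.
W(i) = (194)(20.2 − 60.3) = -7779 J; W(iii) = (294)(60.3 − 20.2) = 11789 J.
W_net = -7779 + 11789 = 4010 J (the clockwise enclosed area).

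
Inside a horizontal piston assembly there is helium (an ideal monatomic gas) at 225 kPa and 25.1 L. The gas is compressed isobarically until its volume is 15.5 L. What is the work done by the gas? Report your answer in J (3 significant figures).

W ≈ -2160 J

Isobaric: W = P ΔV.
W = (225 kPa)(15.5 − 25.1 L) = (225)(-9.6) = -2160 J.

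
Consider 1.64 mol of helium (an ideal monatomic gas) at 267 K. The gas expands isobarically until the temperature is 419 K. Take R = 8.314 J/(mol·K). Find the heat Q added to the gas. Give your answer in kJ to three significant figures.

Q ≈ 5.18 kJ

Isobaric: W = nRΔT = (1.64)(8.314)(152) = 2073 J.
ΔU = nCᵥΔT with Cᵥ = 3R/2: ΔU = (1.64)(12.47)(152) = 3109 J.
Q = ΔU + W = 3109 + 2073 = 5181 J.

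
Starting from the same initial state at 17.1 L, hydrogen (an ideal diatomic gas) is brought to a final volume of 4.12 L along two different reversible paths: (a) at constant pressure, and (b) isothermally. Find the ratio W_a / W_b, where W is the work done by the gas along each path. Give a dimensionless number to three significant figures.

Path (a) isobaric: W = P₁(V₂ − V₁) → W_a/(P₁V₁) = -0.7591.
Path (b) isothermal: W = P₁V₁ ln(V₂/V₁) → W_b/(P₁V₁) = -1.423.
W_a / W_b = -0.7591 / -1.423 = 0.5333.

W_a / W_b ≈ 0.533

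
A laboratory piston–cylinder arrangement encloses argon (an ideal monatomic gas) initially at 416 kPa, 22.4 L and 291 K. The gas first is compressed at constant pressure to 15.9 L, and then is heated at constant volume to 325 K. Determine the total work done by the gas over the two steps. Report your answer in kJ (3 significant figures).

Step 1 (isobaric): W = PΔV = (416 kPa)(15.9 − 22.4 L) = -2704 J.
Step 2 (isochoric): W = 0 (constant volume).
W_total = -2704 + 0 = -2704 J.

W_total ≈ -2.70 kJ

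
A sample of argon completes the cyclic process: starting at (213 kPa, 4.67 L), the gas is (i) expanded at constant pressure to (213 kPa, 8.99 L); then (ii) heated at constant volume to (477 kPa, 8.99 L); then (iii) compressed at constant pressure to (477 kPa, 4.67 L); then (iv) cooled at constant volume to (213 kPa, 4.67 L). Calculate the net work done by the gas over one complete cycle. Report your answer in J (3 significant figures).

W_net ≈ -1140 J

Constant-volume legs do no work.
W(i) = (213)(8.99 − 4.67) = 920.2 J; W(iii) = (477)(4.67 − 8.99) = -2061 J.
W_net = 920.2 − 2061 = -1140 J (the counter-clockwise enclosed area).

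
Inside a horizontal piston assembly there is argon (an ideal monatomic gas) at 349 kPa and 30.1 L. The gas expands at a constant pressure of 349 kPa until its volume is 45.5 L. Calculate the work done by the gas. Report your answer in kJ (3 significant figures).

Isobaric: W = P ΔV.
W = (349 kPa)(45.5 − 30.1 L) = (349)(15.4) = 5375 J.

W ≈ 5.37 kJ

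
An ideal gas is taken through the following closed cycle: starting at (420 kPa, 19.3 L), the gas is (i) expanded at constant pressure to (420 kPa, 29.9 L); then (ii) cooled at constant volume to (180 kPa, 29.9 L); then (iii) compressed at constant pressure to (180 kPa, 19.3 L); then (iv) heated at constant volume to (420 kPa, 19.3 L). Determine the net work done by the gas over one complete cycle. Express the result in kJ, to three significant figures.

W_net ≈ 2.54 kJ

Constant-volume legs do no work.
W(i) = (420)(29.9 − 19.3) = 4452 J; W(iii) = (180)(19.3 − 29.9) = -1908 J.
W_net = 4452 − 1908 = 2544 J (the clockwise enclosed area).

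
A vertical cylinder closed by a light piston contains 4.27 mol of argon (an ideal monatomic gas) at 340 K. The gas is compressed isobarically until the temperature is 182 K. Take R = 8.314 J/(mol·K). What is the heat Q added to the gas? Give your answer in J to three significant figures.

Isobaric: W = nRΔT = (4.27)(8.314)(-158) = -5609 J.
ΔU = nCᵥΔT with Cᵥ = 3R/2: ΔU = (4.27)(12.47)(-158) = -8414 J.
Q = ΔU + W = -8414 − 5609 = -14023 J.

Q ≈ -14000 J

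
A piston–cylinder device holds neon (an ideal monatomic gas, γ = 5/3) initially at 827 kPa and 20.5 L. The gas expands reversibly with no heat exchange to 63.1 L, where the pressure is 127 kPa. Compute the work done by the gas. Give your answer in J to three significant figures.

W ≈ 13400 J

Adiabatic: W = (P₁V₁ − P₂V₂)/(γ − 1) with γ = 5/3.
P₁V₁ = 16954 J, P₂V₂ = 8014 J.
W = (16954 − 8014) / 0.6667 = 13410 J.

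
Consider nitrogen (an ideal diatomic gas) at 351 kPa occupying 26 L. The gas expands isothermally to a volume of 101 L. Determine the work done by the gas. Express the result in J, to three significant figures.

W ≈ 12400 J

Isothermal: W = nRT ln(V₂/V₁) = P₁V₁ ln(V₂/V₁).
P₁V₁ = (351 kPa)(26 L) = 9126 J.
W = 9126 × ln(101/26) = 9126 × 1.357
W_by_gas = 12384 J.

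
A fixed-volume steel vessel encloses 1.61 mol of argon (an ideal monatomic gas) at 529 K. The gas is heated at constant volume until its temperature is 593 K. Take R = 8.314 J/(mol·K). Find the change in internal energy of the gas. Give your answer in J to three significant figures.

ΔU ≈ 1290 J

Constant volume ⇒ W = 0, so Q = ΔU = nCᵥΔT with Cᵥ = 3R/2 = 12.47 J/(mol·K).
ΔU = (1.61)(12.47)(593 − 529) = 1285 J.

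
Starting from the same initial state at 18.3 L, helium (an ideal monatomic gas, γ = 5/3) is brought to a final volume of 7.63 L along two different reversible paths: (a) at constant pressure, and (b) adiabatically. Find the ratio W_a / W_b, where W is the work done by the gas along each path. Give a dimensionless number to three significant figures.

Path (a) isobaric: W = P₁(V₂ − V₁) → W_a/(P₁V₁) = -0.5831.
Path (b) adiabatic: W = P₁V₁(1 − (V₁/V₂)^(γ−1))/(γ−1) → W_b/(P₁V₁) = -1.188.
W_a / W_b = -0.5831 / -1.188 = 0.4909.

W_a / W_b ≈ 0.491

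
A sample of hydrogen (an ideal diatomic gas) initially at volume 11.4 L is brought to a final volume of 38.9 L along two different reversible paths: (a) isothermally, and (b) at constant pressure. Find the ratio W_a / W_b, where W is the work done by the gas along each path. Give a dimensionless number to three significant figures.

Path (a) isothermal: W = P₁V₁ ln(V₂/V₁) → W_a/(P₁V₁) = 1.227.
Path (b) isobaric: W = P₁(V₂ − V₁) → W_b/(P₁V₁) = 2.412.
W_a / W_b = 1.227 / 2.412 = 0.5088.

W_a / W_b ≈ 0.509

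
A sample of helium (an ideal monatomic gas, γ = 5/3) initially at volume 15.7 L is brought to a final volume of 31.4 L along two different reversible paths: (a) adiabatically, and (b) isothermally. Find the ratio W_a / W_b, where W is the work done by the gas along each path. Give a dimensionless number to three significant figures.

W_a / W_b ≈ 0.801

Path (a) adiabatic: W = P₁V₁(1 − (V₁/V₂)^(γ−1))/(γ−1) → W_a/(P₁V₁) = 0.5551.
Path (b) isothermal: W = P₁V₁ ln(V₂/V₁) → W_b/(P₁V₁) = 0.6931.
W_a / W_b = 0.5551 / 0.6931 = 0.8008.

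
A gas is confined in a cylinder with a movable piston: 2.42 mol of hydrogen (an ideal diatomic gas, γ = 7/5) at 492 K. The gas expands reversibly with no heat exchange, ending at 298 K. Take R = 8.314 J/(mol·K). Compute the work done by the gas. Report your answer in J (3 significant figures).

Adiabatic ⇒ Q = 0, so W_by = −ΔU = nCᵥ(T₁ − T₂).
Cᵥ = 5R/2 = 20.79 J/(mol·K).
W = (2.42)(20.79)(492 − 298) = 9758 J.

W ≈ 9760 J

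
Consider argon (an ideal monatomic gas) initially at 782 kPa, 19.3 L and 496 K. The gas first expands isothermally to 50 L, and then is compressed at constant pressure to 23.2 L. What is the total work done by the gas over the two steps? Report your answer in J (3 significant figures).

Step 1 (isothermal): W = P₁V₁ ln(V₂/V₁) = (15093) ln(50/19.3) = 14367 J.
After step 1: P = 301.9 kPa, V = 50 L, T = 496 K.
Step 2 (isobaric): W = PΔV = (301.9 kPa)(23.2 − 50 L) = -8090 J.
W_total = 14367 − 8090 = 6277 J.

W_total ≈ 6280 J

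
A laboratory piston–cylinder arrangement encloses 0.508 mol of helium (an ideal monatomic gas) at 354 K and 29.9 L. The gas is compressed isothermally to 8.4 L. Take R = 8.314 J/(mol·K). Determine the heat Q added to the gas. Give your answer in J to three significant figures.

Q ≈ -1900 J

Isothermal ⇒ ΔU = 0, so Q = W = nRT ln(V₂/V₁).
Q = (0.508)(8.314)(354) ln(8.4/29.9) = 1495 × -1.27 = -1898 J.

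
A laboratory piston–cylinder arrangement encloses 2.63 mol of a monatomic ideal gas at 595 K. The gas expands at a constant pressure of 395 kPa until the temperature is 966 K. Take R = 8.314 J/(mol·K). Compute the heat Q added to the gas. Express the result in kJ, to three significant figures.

Q ≈ 20.3 kJ

Isobaric: W = nRΔT = (2.63)(8.314)(371) = 8112 J.
ΔU = nCᵥΔT with Cᵥ = 3R/2: ΔU = (2.63)(12.47)(371) = 12168 J.
Q = ΔU + W = 12168 + 8112 = 20281 J.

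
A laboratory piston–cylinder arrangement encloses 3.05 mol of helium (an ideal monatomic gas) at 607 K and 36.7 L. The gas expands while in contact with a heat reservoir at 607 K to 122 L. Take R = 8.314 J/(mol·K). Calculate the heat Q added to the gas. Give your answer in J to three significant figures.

Isothermal ⇒ ΔU = 0, so Q = W = nRT ln(V₂/V₁).
Q = (3.05)(8.314)(607) ln(122/36.7) = 15392 × 1.201 = 18490 J.

Q ≈ 18500 J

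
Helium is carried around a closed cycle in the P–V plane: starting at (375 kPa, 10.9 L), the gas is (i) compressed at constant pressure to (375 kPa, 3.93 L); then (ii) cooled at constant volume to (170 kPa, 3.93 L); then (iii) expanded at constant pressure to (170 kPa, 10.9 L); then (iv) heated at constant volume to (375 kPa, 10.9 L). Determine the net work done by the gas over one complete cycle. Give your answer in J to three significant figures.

Constant-volume legs do no work.
W(i) = (375)(3.93 − 10.9) = -2614 J; W(iii) = (170)(10.9 − 3.93) = 1185 J.
W_net = -2614 + 1185 = -1429 J (the counter-clockwise enclosed area).

W_net ≈ -1430 J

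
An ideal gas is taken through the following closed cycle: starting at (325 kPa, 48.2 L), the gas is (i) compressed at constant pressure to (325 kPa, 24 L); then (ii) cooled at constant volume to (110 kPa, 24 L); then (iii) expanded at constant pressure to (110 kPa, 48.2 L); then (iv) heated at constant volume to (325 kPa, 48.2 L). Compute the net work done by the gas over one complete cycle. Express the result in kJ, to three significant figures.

Constant-volume legs do no work.
W(i) = (325)(24 − 48.2) = -7865 J; W(iii) = (110)(48.2 − 24) = 2662 J.
W_net = -7865 + 2662 = -5203 J (the counter-clockwise enclosed area).

W_net ≈ -5.20 kJ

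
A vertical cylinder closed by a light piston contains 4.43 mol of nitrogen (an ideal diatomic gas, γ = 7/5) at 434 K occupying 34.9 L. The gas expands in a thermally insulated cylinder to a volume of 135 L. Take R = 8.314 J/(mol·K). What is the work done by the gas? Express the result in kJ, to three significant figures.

Adiabatic: TV^(γ−1) = const with γ = 7/5.
T₂ = T₁ (V₁/V₂)^(γ−1) = 434 × (34.9/135)^0.4 = 434 × 0.5821 = 252.6 K.
W_by = nCᵥ(T₁ − T₂) = (4.43)(20.79)(434 − 252.6) = 16700 J.

W ≈ 16.7 kJ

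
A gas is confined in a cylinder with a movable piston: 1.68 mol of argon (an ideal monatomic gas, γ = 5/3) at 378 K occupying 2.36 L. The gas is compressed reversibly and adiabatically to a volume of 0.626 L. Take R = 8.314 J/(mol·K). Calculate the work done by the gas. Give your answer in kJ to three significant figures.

Adiabatic: TV^(γ−1) = const with γ = 5/3.
T₂ = T₁ (V₁/V₂)^(γ−1) = 378 × (2.36/0.626)^0.667 = 378 × 2.422 = 915.6 K.
W_by = nCᵥ(T₁ − T₂) = (1.68)(12.47)(378 − 915.6) = -11264 J.

W ≈ -11.3 kJ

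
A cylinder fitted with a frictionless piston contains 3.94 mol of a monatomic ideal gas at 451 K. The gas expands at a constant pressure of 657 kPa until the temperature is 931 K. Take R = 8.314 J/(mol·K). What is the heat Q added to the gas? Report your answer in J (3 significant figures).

Q ≈ 39300 J

Isobaric: W = nRΔT = (3.94)(8.314)(480) = 15723 J.
ΔU = nCᵥΔT with Cᵥ = 3R/2: ΔU = (3.94)(12.47)(480) = 23585 J.
Q = ΔU + W = 23585 + 15723 = 39309 J.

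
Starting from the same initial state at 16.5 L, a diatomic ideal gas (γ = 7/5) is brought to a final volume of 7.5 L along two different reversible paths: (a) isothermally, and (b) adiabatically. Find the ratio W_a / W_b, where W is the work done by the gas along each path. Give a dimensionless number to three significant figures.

W_a / W_b ≈ 0.851

Path (a) isothermal: W = P₁V₁ ln(V₂/V₁) → W_a/(P₁V₁) = -0.7885.
Path (b) adiabatic: W = P₁V₁(1 − (V₁/V₂)^(γ−1))/(γ−1) → W_b/(P₁V₁) = -0.927.
W_a / W_b = -0.7885 / -0.927 = 0.8506.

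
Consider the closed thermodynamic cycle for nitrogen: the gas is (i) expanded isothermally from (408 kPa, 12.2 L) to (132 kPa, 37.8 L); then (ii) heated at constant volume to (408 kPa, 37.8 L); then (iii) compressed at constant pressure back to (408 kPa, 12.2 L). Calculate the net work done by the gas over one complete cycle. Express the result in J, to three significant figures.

W_net ≈ -4820 J

Leg (i): W = PᵢVᵢ ln(V_f/Vᵢ) = (4978) ln(37.8/12.2) = 5629 J.
Leg (ii): W = 0.
Leg (iii): W = PΔV = (408)(12.2 − 37.8) = -10445 J.
W_net = 5629 − 10445 = -4816 J.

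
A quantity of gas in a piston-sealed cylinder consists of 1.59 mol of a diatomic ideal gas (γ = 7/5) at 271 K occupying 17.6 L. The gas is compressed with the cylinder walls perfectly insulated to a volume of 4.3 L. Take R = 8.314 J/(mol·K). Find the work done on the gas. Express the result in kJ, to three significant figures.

Adiabatic: TV^(γ−1) = const with γ = 7/5.
T₂ = T₁ (V₁/V₂)^(γ−1) = 271 × (17.6/4.3)^0.4 = 271 × 1.757 = 476.2 K.
W_by = nCᵥ(T₁ − T₂) = (1.59)(20.79)(271 − 476.2) = -6781 J.
Work on gas = −W_by = 6781 J.

W ≈ 6.78 kJ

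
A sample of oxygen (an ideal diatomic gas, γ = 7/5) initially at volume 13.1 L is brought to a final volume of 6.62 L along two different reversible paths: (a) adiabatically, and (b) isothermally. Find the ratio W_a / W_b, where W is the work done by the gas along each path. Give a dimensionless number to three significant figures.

W_a / W_b ≈ 1.15

Path (a) adiabatic: W = P₁V₁(1 − (V₁/V₂)^(γ−1))/(γ−1) → W_a/(P₁V₁) = -0.7848.
Path (b) isothermal: W = P₁V₁ ln(V₂/V₁) → W_b/(P₁V₁) = -0.6825.
W_a / W_b = -0.7848 / -0.6825 = 1.15.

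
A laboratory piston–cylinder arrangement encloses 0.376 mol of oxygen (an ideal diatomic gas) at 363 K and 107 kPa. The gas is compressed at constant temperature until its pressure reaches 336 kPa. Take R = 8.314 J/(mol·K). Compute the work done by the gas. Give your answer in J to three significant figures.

W ≈ -1300 J

Isothermal process: W = nRT ln(V₂/V₁) = nRT ln(P₁/P₂).
W = (0.376)(8.314)(363) × ln(107/336)
  = 1135 × ln(0.3185) = 1135 × -1.144
W_by_gas = -1298 J.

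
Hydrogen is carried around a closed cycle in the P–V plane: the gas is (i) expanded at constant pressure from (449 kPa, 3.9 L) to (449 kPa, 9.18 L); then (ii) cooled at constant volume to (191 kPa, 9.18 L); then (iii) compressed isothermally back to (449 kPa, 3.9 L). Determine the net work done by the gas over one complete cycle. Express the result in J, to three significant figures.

Leg (i): W = PΔV = (449)(9.18 − 3.9) = 2371 J.
Leg (ii): W = 0.
Leg (iii): W = PᵢVᵢ ln(V_f/Vᵢ) = (1753) ln(3.9/9.18) = -1501 J.
W_net = 2371 − 1501 = 869.7 J.

W_net ≈ 870 J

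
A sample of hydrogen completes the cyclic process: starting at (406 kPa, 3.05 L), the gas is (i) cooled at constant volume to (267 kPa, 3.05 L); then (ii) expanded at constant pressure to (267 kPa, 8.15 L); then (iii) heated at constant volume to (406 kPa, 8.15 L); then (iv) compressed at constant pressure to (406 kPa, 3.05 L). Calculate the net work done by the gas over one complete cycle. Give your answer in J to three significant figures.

Constant-volume legs do no work.
W(ii) = (267)(8.15 − 3.05) = 1362 J; W(iv) = (406)(3.05 − 8.15) = -2071 J.
W_net = 1362 − 2071 = -708.9 J (the counter-clockwise enclosed area).

W_net ≈ -709 J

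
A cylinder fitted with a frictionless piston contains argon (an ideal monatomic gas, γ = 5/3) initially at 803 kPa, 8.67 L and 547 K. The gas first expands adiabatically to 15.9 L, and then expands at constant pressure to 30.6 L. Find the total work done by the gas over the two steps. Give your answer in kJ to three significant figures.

W_total ≈ 7.77 kJ

Step 1 (adiabatic): W = (P₁V₁ − P₂V₂)/(γ−1) = (6962 − 4647)/0.667 = 3473 J.
After step 1: P = 292.2 kPa, V = 15.9 L, T = 365.1 K.
Step 2 (isobaric): W = PΔV = (292.2 kPa)(30.6 − 15.9 L) = 4296 J.
W_total = 3473 + 4296 = 7769 J.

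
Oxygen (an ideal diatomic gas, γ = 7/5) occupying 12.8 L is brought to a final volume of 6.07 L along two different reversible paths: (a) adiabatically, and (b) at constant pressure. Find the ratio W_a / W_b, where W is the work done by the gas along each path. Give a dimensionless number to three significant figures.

Path (a) adiabatic: W = P₁V₁(1 − (V₁/V₂)^(γ−1))/(γ−1) → W_a/(P₁V₁) = -0.8694.
Path (b) isobaric: W = P₁(V₂ − V₁) → W_b/(P₁V₁) = -0.5258.
W_a / W_b = -0.8694 / -0.5258 = 1.653.

W_a / W_b ≈ 1.65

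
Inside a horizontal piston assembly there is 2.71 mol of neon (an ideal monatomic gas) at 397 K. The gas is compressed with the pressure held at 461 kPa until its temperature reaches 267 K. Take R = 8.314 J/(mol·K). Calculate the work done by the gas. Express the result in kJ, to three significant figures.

Isobaric: W = P ΔV = nR ΔT.
W = (2.71)(8.314)(267 − 397) = -2929 J.

W ≈ -2.93 kJ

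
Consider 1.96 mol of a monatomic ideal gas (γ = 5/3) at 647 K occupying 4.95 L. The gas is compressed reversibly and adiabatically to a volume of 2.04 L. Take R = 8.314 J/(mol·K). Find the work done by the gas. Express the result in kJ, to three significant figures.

Adiabatic: TV^(γ−1) = const with γ = 5/3.
T₂ = T₁ (V₁/V₂)^(γ−1) = 647 × (4.95/2.04)^0.667 = 647 × 1.806 = 1168 K.
W_by = nCᵥ(T₁ − T₂) = (1.96)(12.47)(647 − 1168) = -12742 J.

W ≈ -12.7 kJ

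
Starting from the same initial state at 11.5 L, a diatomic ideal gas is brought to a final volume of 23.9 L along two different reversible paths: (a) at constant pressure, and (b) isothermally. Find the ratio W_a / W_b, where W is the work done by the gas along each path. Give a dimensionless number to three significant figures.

Path (a) isobaric: W = P₁(V₂ − V₁) → W_a/(P₁V₁) = 1.078.
Path (b) isothermal: W = P₁V₁ ln(V₂/V₁) → W_b/(P₁V₁) = 0.7315.
W_a / W_b = 1.078 / 0.7315 = 1.474.

W_a / W_b ≈ 1.47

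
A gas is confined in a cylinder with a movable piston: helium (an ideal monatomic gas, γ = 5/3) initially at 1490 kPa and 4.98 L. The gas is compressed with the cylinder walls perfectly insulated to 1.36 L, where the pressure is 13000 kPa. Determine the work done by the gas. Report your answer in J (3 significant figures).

W ≈ -15400 J

Adiabatic: W = (P₁V₁ − P₂V₂)/(γ − 1) with γ = 5/3.
P₁V₁ = 7420 J, P₂V₂ = 17680 J.
W = (7420 − 17680) / 0.6667 = -15390 J.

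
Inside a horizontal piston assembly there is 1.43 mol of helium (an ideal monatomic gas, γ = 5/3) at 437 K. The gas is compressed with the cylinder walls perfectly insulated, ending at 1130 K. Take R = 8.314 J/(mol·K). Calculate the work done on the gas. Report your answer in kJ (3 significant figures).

W ≈ 12.4 kJ

Adiabatic ⇒ Q = 0, so W_by = −ΔU = nCᵥ(T₁ − T₂).
Cᵥ = 3R/2 = 12.47 J/(mol·K).
W = (1.43)(12.47)(437 − 1130) = -12359 J.
Work on gas = −W_by = 12359 J.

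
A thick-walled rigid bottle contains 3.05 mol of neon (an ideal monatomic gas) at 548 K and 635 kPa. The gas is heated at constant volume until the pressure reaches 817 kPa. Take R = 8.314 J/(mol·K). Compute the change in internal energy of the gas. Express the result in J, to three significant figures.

ΔU ≈ 5970 J

Constant volume ⇒ W = 0, so Q = ΔU = nCᵥΔT with Cᵥ = 3R/2 = 12.47 J/(mol·K).
At constant V, T₂/T₁ = P₂/P₁ ⇒ ΔT = T₁(P₂/P₁ − 1) = 548·(817/635 − 1) = 157.1 K.
ΔU = (3.05)(12.47)(157.1) = 5974 J.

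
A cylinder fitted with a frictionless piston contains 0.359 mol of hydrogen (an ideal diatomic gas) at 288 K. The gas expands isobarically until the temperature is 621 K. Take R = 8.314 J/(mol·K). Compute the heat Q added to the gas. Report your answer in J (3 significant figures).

Isobaric: W = nRΔT = (0.359)(8.314)(333) = 993.9 J.
ΔU = nCᵥΔT with Cᵥ = 5R/2: ΔU = (0.359)(20.79)(333) = 2485 J.
Q = ΔU + W = 2485 + 993.9 = 3479 J.

Q ≈ 3480 J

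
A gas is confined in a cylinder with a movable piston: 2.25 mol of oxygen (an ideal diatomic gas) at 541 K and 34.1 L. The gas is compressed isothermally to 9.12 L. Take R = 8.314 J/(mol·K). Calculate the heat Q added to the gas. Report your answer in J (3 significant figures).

Q ≈ -13300 J

Isothermal ⇒ ΔU = 0, so Q = W = nRT ln(V₂/V₁).
Q = (2.25)(8.314)(541) ln(9.12/34.1) = 10120 × -1.319 = -13347 J.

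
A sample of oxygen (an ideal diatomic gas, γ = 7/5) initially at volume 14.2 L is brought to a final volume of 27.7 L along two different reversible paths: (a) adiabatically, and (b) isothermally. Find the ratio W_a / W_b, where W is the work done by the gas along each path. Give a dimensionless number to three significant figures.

Path (a) adiabatic: W = P₁V₁(1 − (V₁/V₂)^(γ−1))/(γ−1) → W_a/(P₁V₁) = 0.5863.
Path (b) isothermal: W = P₁V₁ ln(V₂/V₁) → W_b/(P₁V₁) = 0.6682.
W_a / W_b = 0.5863 / 0.6682 = 0.8775.

W_a / W_b ≈ 0.878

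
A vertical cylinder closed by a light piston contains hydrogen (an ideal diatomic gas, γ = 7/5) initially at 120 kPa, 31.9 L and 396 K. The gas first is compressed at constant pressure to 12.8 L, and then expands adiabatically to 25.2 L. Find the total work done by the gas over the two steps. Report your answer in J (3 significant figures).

Step 1 (isobaric): W = PΔV = (120 kPa)(12.8 − 31.9 L) = -2292 J.
After step 1: P = 120 kPa, V = 12.8 L, T = 158.9 K.
Step 2 (adiabatic): W = (P₁V₁ − P₂V₂)/(γ−1) = (1536 − 1171)/0.4 = 911.4 J.
W_total = -2292 + 911.4 = -1381 J.

W_total ≈ -1380 J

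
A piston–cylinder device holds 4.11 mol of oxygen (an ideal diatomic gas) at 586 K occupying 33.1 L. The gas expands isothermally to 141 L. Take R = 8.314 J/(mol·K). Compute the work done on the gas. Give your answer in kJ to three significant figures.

W ≈ -29.0 kJ

Isothermal: W = nRT ln(V₂/V₁).
W = (4.11)(8.314)(586) × ln(141/33.1)
  = 20024 × 1.449
W_by_gas = 29019 J; work on gas = −W_by = -29019 J.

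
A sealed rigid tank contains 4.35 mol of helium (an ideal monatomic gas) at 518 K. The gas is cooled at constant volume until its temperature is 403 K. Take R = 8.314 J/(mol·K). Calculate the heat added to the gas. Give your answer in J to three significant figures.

Constant volume ⇒ W = 0, so Q = ΔU = nCᵥΔT with Cᵥ = 3R/2 = 12.47 J/(mol·K).
ΔU = (4.35)(12.47)(403 − 518) = -6239 J.

Q ≈ -6240 J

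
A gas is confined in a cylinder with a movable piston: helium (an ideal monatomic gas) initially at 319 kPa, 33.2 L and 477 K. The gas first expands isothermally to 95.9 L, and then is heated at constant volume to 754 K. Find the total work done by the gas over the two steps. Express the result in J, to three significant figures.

W_total ≈ 11200 J

Step 1 (isothermal): W = P₁V₁ ln(V₂/V₁) = (10591) ln(95.9/33.2) = 11234 J.
Step 2 (isochoric): W = 0 (constant volume).
W_total = 11234 + 0 = 11234 J.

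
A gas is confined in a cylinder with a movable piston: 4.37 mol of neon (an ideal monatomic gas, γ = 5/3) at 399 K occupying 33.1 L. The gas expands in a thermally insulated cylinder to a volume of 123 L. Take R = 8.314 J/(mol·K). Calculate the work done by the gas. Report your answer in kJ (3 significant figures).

Adiabatic: TV^(γ−1) = const with γ = 5/3.
T₂ = T₁ (V₁/V₂)^(γ−1) = 399 × (33.1/123)^0.667 = 399 × 0.4168 = 166.3 K.
W_by = nCᵥ(T₁ − T₂) = (4.37)(12.47)(399 − 166.3) = 12681 J.

W ≈ 12.7 kJ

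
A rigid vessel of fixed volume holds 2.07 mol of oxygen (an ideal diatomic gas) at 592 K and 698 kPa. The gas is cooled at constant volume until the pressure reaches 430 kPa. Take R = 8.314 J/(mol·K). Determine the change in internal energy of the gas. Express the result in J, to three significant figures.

ΔU ≈ -9780 J

Constant volume ⇒ W = 0, so Q = ΔU = nCᵥΔT with Cᵥ = 5R/2 = 20.79 J/(mol·K).
At constant V, T₂/T₁ = P₂/P₁ ⇒ ΔT = T₁(P₂/P₁ − 1) = 592·(430/698 − 1) = -227.3 K.
ΔU = (2.07)(20.79)(-227.3) = -9780 J.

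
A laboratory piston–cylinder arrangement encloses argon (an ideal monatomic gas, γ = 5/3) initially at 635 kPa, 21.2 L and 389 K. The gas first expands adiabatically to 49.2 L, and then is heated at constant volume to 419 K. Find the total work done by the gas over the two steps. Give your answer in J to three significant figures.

W_total ≈ 8670 J

Step 1 (adiabatic): W = (P₁V₁ − P₂V₂)/(γ−1) = (13462 − 7680)/0.667 = 8673 J.
Step 2 (isochoric): W = 0 (constant volume).
W_total = 8673 + 0 = 8673 J.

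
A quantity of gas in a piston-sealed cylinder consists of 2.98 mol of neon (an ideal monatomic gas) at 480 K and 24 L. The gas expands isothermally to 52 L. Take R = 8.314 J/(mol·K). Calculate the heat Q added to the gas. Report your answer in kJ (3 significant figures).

Isothermal ⇒ ΔU = 0, so Q = W = nRT ln(V₂/V₁).
Q = (2.98)(8.314)(480) ln(52/24) = 11892 × 0.7732 = 9195 J.

Q ≈ 9.20 kJ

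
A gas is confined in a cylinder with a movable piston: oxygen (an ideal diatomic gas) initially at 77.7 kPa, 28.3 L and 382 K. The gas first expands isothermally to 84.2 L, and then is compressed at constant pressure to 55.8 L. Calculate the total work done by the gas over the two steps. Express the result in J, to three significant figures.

Step 1 (isothermal): W = P₁V₁ ln(V₂/V₁) = (2199) ln(84.2/28.3) = 2398 J.
After step 1: P = 26.12 kPa, V = 84.2 L, T = 382 K.
Step 2 (isobaric): W = PΔV = (26.12 kPa)(55.8 − 84.2 L) = -741.7 J.
W_total = 2398 − 741.7 = 1656 J.

W_total ≈ 1660 J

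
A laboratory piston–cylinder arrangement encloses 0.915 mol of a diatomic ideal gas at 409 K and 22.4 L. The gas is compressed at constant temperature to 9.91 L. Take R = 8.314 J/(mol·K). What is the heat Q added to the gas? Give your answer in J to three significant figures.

Q ≈ -2540 J

Isothermal ⇒ ΔU = 0, so Q = W = nRT ln(V₂/V₁).
Q = (0.915)(8.314)(409) ln(9.91/22.4) = 3111 × -0.8155 = -2537 J.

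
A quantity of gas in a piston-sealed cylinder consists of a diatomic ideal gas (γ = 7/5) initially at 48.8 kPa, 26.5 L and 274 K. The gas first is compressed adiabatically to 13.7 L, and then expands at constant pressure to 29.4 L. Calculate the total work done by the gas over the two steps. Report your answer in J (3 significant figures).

Step 1 (adiabatic): W = (P₁V₁ − P₂V₂)/(γ−1) = (1293 − 1684)/0.4 = -976.4 J.
After step 1: P = 122.9 kPa, V = 13.7 L, T = 356.7 K.
Step 2 (isobaric): W = PΔV = (122.9 kPa)(29.4 − 13.7 L) = 1930 J.
W_total = -976.4 + 1930 = 953.2 J.

W_total ≈ 953 J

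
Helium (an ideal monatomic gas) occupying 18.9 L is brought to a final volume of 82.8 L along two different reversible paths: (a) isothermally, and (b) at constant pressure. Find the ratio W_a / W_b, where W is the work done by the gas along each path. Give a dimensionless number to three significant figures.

Path (a) isothermal: W = P₁V₁ ln(V₂/V₁) → W_a/(P₁V₁) = 1.477.
Path (b) isobaric: W = P₁(V₂ − V₁) → W_b/(P₁V₁) = 3.381.
W_a / W_b = 1.477 / 3.381 = 0.4369.

W_a / W_b ≈ 0.437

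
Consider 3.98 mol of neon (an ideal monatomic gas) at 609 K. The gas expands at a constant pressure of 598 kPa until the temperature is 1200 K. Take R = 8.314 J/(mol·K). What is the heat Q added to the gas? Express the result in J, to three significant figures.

Isobaric: W = nRΔT = (3.98)(8.314)(591) = 19556 J.
ΔU = nCᵥΔT with Cᵥ = 3R/2: ΔU = (3.98)(12.47)(591) = 29334 J.
Q = ΔU + W = 29334 + 19556 = 48890 J.

Q ≈ 48900 J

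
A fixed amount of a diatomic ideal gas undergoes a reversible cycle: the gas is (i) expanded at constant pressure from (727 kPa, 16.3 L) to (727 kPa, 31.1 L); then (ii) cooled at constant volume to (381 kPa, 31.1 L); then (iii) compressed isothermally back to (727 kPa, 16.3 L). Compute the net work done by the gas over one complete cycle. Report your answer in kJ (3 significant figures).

W_net ≈ 3.10 kJ

Leg (i): W = PΔV = (727)(31.1 − 16.3) = 10760 J.
Leg (ii): W = 0.
Leg (iii): W = PᵢVᵢ ln(V_f/Vᵢ) = (11849) ln(16.3/31.1) = -7655 J.
W_net = 10760 − 7655 = 3105 J.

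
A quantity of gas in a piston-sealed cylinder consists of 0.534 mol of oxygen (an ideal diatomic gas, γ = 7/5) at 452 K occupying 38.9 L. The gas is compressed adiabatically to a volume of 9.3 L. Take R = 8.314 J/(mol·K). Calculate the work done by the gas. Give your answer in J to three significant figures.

Adiabatic: TV^(γ−1) = const with γ = 7/5.
T₂ = T₁ (V₁/V₂)^(γ−1) = 452 × (38.9/9.3)^0.4 = 452 × 1.773 = 801.2 K.
W_by = nCᵥ(T₁ − T₂) = (0.534)(20.79)(452 − 801.2) = -3876 J.

W ≈ -3880 J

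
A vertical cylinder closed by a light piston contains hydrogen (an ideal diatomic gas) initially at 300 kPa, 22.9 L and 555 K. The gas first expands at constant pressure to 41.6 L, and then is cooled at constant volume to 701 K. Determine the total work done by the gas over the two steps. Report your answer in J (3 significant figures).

Step 1 (isobaric): W = PΔV = (300 kPa)(41.6 − 22.9 L) = 5610 J.
Step 2 (isochoric): W = 0 (constant volume).
W_total = 5610 + 0 = 5610 J.

W_total ≈ 5610 J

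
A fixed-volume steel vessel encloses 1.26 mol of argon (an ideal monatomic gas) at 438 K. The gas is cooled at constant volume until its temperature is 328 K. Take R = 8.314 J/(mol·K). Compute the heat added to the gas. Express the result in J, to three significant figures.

Q ≈ -1730 J

Constant volume ⇒ W = 0, so Q = ΔU = nCᵥΔT with Cᵥ = 3R/2 = 12.47 J/(mol·K).
ΔU = (1.26)(12.47)(328 − 438) = -1728 J.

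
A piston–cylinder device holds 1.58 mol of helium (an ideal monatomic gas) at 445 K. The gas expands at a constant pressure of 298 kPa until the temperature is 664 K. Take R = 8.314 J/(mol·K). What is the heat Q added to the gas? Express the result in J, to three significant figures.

Q ≈ 7190 J

Isobaric: W = nRΔT = (1.58)(8.314)(219) = 2877 J.
ΔU = nCᵥΔT with Cᵥ = 3R/2: ΔU = (1.58)(12.47)(219) = 4315 J.
Q = ΔU + W = 4315 + 2877 = 7192 J.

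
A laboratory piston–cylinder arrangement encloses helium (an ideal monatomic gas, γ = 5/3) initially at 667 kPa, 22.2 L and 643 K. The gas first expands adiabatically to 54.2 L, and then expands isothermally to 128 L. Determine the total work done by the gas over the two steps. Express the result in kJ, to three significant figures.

W_total ≈ 17.0 kJ

Step 1 (adiabatic): W = (P₁V₁ − P₂V₂)/(γ−1) = (14807 − 8167)/0.667 = 9961 J.
After step 1: P = 150.7 kPa, V = 54.2 L, T = 354.6 K.
Step 2 (isothermal): W = P₁V₁ ln(V₂/V₁) = (8167) ln(128/54.2) = 7018 J.
W_total = 9961 + 7018 = 16979 J.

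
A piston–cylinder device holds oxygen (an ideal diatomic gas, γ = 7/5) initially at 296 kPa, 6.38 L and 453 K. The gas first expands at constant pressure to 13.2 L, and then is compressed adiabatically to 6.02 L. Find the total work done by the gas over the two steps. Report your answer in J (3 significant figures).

W_total ≈ -1590 J

Step 1 (isobaric): W = PΔV = (296 kPa)(13.2 − 6.38 L) = 2019 J.
After step 1: P = 296 kPa, V = 13.2 L, T = 937.2 K.
Step 2 (adiabatic): W = (P₁V₁ − P₂V₂)/(γ−1) = (3907 − 5349)/0.4 = -3604 J.
W_total = 2019 − 3604 = -1585 J.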